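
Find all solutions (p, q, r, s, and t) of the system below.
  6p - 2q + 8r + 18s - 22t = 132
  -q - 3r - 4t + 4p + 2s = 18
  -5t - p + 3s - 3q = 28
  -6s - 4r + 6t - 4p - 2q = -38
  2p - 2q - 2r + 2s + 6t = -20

infinitely many solutions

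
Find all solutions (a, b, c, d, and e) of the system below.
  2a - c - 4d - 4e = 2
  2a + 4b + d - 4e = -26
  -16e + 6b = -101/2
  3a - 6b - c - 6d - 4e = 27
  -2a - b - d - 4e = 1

no solution

Row-reduce:
R1 ← R1 / (2).
R2 ← R2 − 2·R1.
R4 ← R4 − 3·R1.
R5 ← R5 + 2·R1.
R2 ← R2 / (4).
R3 ← R3 − 6·R2.
R4 ← R4 + 6·R2.
R5 ← R5 + 1·R2.
R3 ← R3 / (-3/2).
R1 ← R1 + 1/2·R3.
R2 ← R2 − 1/4·R3.
R4 ← R4 − 2·R3.
R5 ← R5 + 3/4·R3.
R4 ← R4 / (-5/2).
R1 ← R1 − 1/2·R4.
R3 ← R3 − 5·R4.
Row 5 reduces to 0 = 1/4, a contradiction. The system is inconsistent.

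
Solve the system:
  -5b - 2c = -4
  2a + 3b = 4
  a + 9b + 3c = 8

Row-reduce:
Swap R1 and R2.
R1 ← R1 / (2).
R3 ← R3 − 1·R1.
R2 ← R2 / (-5).
R1 ← R1 − 3/2·R2.
R3 ← R3 − 15/2·R2.
Rank is 2 with 3 unknowns, leaving c free.

infinitely many solutions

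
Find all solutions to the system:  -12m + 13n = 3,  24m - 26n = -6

infinitely many solutions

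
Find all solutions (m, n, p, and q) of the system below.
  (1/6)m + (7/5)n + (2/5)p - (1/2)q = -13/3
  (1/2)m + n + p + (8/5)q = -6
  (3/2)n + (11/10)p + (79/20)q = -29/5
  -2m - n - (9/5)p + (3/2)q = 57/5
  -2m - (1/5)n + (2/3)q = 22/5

Row-reduce:
R1 ← R1 / (1/6).
R2 ← R2 − 1/2·R1.
R4 ← R4 + 2·R1.
R5 ← R5 + 2·R1.
R2 ← R2 / (-16/5).
R1 ← R1 − 42/5·R2.
R3 ← R3 − 3/2·R2.
R4 ← R4 − 79/5·R2.
R5 ← R5 − 83/5·R2.
R3 ← R3 / (161/160).
R1 ← R1 − 15/8·R3.
R2 ← R2 − 1/16·R3.
R4 ← R4 − 161/80·R3.
R5 ← R5 − 301/80·R3.
Swap R4 and R5.
R4 ← R4 / (-3262/345).
R1 ← R1 + 567/115·R4.
R2 ← R2 + 30/23·R4.
R3 ← R3 − 247/46·R4.
Row 5 reduces to 0 = -1, a contradiction. The system is inconsistent.

no solution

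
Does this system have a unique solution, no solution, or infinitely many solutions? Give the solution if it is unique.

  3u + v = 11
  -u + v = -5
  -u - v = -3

u = 4, v = -1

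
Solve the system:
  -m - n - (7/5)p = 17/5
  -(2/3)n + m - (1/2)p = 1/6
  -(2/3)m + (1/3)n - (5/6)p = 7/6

Row-reduce the augmented matrix:
R1 ← R1 / (-1).
R2 ← R2 − 1·R1.
R3 ← R3 + 2/3·R1.
R2 ← R2 / (-5/3).
R1 ← R1 − 1·R2.
R3 ← R3 − 1·R2.
R3 ← R3 / (-26/25).
R1 ← R1 − 13/50·R3.
R2 ← R2 − 57/50·R3.
Reading off the reduced rows gives m = -1, n = -1, p = -1.

m = -1, n = -1, p = -1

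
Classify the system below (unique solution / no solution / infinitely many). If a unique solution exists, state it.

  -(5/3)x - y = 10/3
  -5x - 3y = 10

infinitely many solutions

Row-reduce:
R1 ← R1 / (-5/3).
R2 ← R2 + 5·R1.
Rank is 1 with 2 unknowns, leaving y free.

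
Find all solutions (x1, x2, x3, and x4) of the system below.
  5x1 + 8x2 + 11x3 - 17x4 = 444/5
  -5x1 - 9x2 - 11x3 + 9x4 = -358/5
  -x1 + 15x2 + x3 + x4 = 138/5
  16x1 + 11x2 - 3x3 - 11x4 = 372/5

Row-reduce the augmented matrix:
R1 ← R1 / (5).
R2 ← R2 + 5·R1.
R3 ← R3 + 1·R1.
R4 ← R4 − 16·R1.
R2 ← R2 / (-1).
R1 ← R1 − 8/5·R2.
R3 ← R3 − 83/5·R2.
R4 ← R4 + 73/5·R2.
R3 ← R3 / (16/5).
R1 ← R1 − 11/5·R3.
R4 ← R4 + 191/5·R3.
R4 ← R4 / (-5815/4).
R1 ← R1 − 307/4·R4.
R2 ← R2 − 8·R4.
R3 ← R3 + 169/4·R4.
Reading off the reduced rows gives x1 = 2, x2 = 2, x3 = 2, x4 = -12/5.

x1 = 2, x2 = 2, x3 = 2, x4 = -12/5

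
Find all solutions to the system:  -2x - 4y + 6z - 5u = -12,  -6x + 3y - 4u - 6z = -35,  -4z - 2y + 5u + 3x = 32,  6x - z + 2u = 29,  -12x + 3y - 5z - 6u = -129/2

Row-reduce:
R1 ← R1 / (-2).
R2 ← R2 + 6·R1.
R3 ← R3 − 3·R1.
R4 ← R4 − 6·R1.
R5 ← R5 + 12·R1.
R2 ← R2 / (15).
R1 ← R1 − 2·R2.
R3 ← R3 + 8·R2.
R4 ← R4 + 12·R2.
R5 ← R5 − 27·R2.
R3 ← R3 / (-39/5).
R1 ← R1 − 1/5·R3.
R2 ← R2 + 8/5·R3.
R4 ← R4 + 11/5·R3.
R5 ← R5 − 11/5·R3.
R4 ← R4 / (-1205/234).
R1 ← R1 − 131/117·R4.
R2 ← R2 − 5/117·R4.
R3 ← R3 + 101/234·R4.
R5 ← R5 − 1205/234·R4.
Row 5 reduces to 0 = -1/2, a contradiction. The system is inconsistent.

no solution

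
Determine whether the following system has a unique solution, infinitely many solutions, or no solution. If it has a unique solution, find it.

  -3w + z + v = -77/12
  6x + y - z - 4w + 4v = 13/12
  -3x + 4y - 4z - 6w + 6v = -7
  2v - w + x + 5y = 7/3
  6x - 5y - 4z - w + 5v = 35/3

Row-reduce the augmented matrix:
Swap R1 and R2.
R1 ← R1 / (6).
R3 ← R3 + 3·R1.
R4 ← R4 − 1·R1.
R5 ← R5 − 6·R1.
Swap R2 and R3.
R2 ← R2 / (9/2).
R1 ← R1 − 1/6·R2.
R4 ← R4 − 29/6·R2.
R5 ← R5 + 6·R2.
R2 ← R2 + 1·R3.
R4 ← R4 − 5·R3.
R5 ← R5 + 9·R3.
R4 ← R4 / (628/27).
R1 ← R1 + 10/27·R4.
R2 ← R2 + 43/9·R4.
R3 ← R3 + 3·R4.
R5 ← R5 + 104/3·R4.
R5 ← R5 / (376/157).
R1 ← R1 − 55/314·R5.
R2 ← R2 − 163/628·R5.
R3 ← R3 + 365/628·R5.
R4 ← R4 + 331/628·R5.
Reading off the reduced rows gives x = 2/3, y = 0, z = 1/4, w = 3, v = 7/3.

x = 2/3, y = 0, z = 1/4, w = 3, v = 7/3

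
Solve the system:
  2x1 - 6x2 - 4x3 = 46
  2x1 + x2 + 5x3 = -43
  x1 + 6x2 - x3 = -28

Row-reduce the augmented matrix:
R1 ← R1 / (2).
R2 ← R2 − 2·R1.
R3 ← R3 − 1·R1.
R2 ← R2 / (7).
R1 ← R1 + 3·R2.
R3 ← R3 − 9·R2.
R3 ← R3 / (-74/7).
R1 ← R1 − 13/7·R3.
R2 ← R2 − 9/7·R3.
Reading off the reduced rows gives x1 = -4, x2 = -5, x3 = -6.

x1 = -4, x2 = -5, x3 = -6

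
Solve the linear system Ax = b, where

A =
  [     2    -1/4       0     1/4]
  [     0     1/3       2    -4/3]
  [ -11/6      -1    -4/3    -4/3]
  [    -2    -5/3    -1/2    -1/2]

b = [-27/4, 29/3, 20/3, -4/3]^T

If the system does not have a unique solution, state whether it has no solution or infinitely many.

x_1 = -2, x_2 = 5, x_3 = 0, x_4 = -6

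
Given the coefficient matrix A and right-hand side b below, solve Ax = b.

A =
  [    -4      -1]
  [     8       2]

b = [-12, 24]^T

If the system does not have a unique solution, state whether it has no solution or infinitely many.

Row-reduce:
R1 ← R1 / (-4).
R2 ← R2 − 8·R1.
Rank is 1 with 2 unknowns, leaving x_2 free.

infinitely many solutions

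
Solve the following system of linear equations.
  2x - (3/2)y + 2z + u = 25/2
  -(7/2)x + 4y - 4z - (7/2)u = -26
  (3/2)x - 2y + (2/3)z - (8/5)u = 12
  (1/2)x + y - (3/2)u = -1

Row-reduce:
R1 ← R1 / (2).
R2 ← R2 + 7/2·R1.
R3 ← R3 − 3/2·R1.
R4 ← R4 − 1/2·R1.
R2 ← R2 / (11/8).
R1 ← R1 + 3/4·R2.
R3 ← R3 + 7/8·R2.
R4 ← R4 − 11/8·R2.
R3 ← R3 / (-38/33).
R1 ← R1 − 8/11·R3.
R2 ← R2 + 4/11·R3.
Rank is 3 with 4 unknowns, leaving u free.

infinitely many solutions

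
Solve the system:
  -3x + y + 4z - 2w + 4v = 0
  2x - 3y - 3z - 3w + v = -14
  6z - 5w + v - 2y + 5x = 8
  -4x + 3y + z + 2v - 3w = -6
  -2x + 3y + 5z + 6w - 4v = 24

x = 2, y = 2, z = 2, w = 2, v = 0

Row-reduce the augmented matrix:
R1 ← R1 / (-3).
R2 ← R2 − 2·R1.
R3 ← R3 − 5·R1.
R4 ← R4 + 4·R1.
R5 ← R5 + 2·R1.
R2 ← R2 / (-7/3).
R1 ← R1 + 1/3·R2.
R3 ← R3 + 1/3·R2.
R4 ← R4 − 5/3·R2.
R5 ← R5 − 7/3·R2.
R3 ← R3 / (89/7).
R1 ← R1 + 9/7·R3.
R2 ← R2 − 1/7·R3.
R4 ← R4 + 32/7·R3.
R5 ← R5 − 2·R3.
R4 ← R4 / (-552/89).
R1 ← R1 − 45/89·R4.
R2 ← R2 − 173/89·R4.
R3 ← R3 + 54/89·R4.
R5 ← R5 − 375/89·R4.
R5 ← R5 / (-527/184).
R1 ← R1 + 181/184·R5.
R2 ← R2 + 197/184·R5.
R3 ← R3 − 35/92·R5.
R4 ← R4 + 55/184·R5.
Reading off the reduced rows gives x = 2, y = 2, z = 2, w = 2, v = 0.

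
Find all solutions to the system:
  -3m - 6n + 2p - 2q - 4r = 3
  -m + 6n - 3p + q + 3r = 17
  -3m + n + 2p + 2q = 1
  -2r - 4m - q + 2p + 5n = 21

infinitely many solutions

Row-reduce:
R1 ← R1 / (-3).
R2 ← R2 + 1·R1.
R3 ← R3 + 3·R1.
R4 ← R4 + 4·R1.
R2 ← R2 / (8).
R1 ← R1 − 2·R2.
R3 ← R3 − 7·R2.
R4 ← R4 − 13·R2.
R3 ← R3 / (77/24).
R1 ← R1 − 1/4·R3.
R2 ← R2 + 11/24·R3.
R4 ← R4 − 127/24·R3.
R4 ← R4 / (-403/77).
R1 ← R1 − 4/77·R4.
R2 ← R2 − 4/7·R4.
R3 ← R3 − 61/77·R4.
Rank is 4 with 5 unknowns, leaving r free.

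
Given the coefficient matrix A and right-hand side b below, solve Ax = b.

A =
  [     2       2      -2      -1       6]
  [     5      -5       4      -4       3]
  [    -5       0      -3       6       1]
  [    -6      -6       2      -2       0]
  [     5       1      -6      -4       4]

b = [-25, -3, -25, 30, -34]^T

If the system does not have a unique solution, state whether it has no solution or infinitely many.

x_1 = -4, x_2 = 2, x_3 = 4, x_4 = -5, x_5 = -3

Row-reduce the augmented matrix:
R1 ← R1 / (2).
R2 ← R2 − 5·R1.
R3 ← R3 + 5·R1.
R4 ← R4 + 6·R1.
R5 ← R5 − 5·R1.
R2 ← R2 / (-10).
R1 ← R1 − 1·R2.
R3 ← R3 − 5·R2.
R5 ← R5 + 4·R2.
R3 ← R3 / (-7/2).
R1 ← R1 + 1/10·R3.
R2 ← R2 + 9/10·R3.
R4 ← R4 + 4·R3.
R5 ← R5 + 23/5·R3.
R4 ← R4 / (-57/7).
R1 ← R1 + 51/70·R4.
R2 ← R2 + 39/70·R4.
R3 ← R3 + 11/14·R4.
R5 ← R5 + 158/35·R4.
R5 ← R5 / (-6551/285).
R1 ← R1 − 88/95·R5.
R2 ← R2 + 173/95·R5.
R3 ← R3 + 199/57·R5.
R4 ← R4 + 46/57·R5.
Reading off the reduced rows gives x_1 = -4, x_2 = 2, x_3 = 4, x_4 = -5, x_5 = -3.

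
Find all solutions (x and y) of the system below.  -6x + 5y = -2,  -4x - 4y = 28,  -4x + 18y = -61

Row-reduce:
R1 ← R1 / (-6).
R2 ← R2 + 4·R1.
R3 ← R3 + 4·R1.
R2 ← R2 / (-22/3).
R1 ← R1 + 5/6·R2.
R3 ← R3 − 44/3·R2.
Row 3 reduces to 0 = -1, a contradiction. The system is inconsistent.

no solution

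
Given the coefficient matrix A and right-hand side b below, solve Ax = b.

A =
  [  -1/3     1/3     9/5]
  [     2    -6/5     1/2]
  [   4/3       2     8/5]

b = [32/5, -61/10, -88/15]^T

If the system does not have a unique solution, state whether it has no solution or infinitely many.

Row-reduce the augmented matrix:
R1 ← R1 / (-1/3).
R2 ← R2 − 2·R1.
R3 ← R3 − 4/3·R1.
R2 ← R2 / (4/5).
R1 ← R1 + 1·R2.
R3 ← R3 − 10/3·R2.
R3 ← R3 / (-2297/60).
R1 ← R1 − 349/40·R3.
R2 ← R2 − 113/8·R3.
Reading off the reduced rows gives x_1 = -5, x_2 = -2, x_3 = 3.

x_1 = -5, x_2 = -2, x_3 = 3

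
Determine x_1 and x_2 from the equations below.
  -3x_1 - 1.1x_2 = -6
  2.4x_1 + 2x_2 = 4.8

x_1 = 2, x_2 = 0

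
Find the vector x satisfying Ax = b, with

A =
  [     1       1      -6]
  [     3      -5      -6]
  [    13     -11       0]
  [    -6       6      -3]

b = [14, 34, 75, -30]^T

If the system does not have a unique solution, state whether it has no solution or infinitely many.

no solution

Row-reduce:
R2 ← R2 − 3·R1.
R3 ← R3 − 13·R1.
R4 ← R4 + 6·R1.
R2 ← R2 / (-8).
R1 ← R1 − 1·R2.
R3 ← R3 + 24·R2.
R4 ← R4 − 12·R2.
R3 ← R3 / (42).
R1 ← R1 + 9/2·R3.
R2 ← R2 + 3/2·R3.
R4 ← R4 + 21·R3.
Row 4 reduces to 0 = 1/2, a contradiction. The system is inconsistent.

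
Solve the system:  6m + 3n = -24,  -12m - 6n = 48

infinitely many solutions

Row-reduce:
R1 ← R1 / (6).
R2 ← R2 + 12·R1.
Rank is 1 with 2 unknowns, leaving n free.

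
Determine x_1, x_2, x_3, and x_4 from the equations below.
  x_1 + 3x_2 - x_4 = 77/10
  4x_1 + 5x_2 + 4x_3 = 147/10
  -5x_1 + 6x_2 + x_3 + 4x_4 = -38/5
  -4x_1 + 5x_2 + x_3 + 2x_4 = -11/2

Row-reduce the augmented matrix:
R2 ← R2 − 4·R1.
R3 ← R3 + 5·R1.
R4 ← R4 + 4·R1.
R2 ← R2 / (-7).
R1 ← R1 − 3·R2.
R3 ← R3 − 21·R2.
R4 ← R4 − 17·R2.
R3 ← R3 / (13).
R1 ← R1 − 12/7·R3.
R2 ← R2 + 4/7·R3.
R4 ← R4 − 75/7·R3.
R4 ← R4 / (-123/91).
R1 ← R1 + 67/91·R4.
R2 ← R2 + 8/91·R4.
R3 ← R3 − 11/13·R4.
Reading off the reduced rows gives x_1 = 14/5, x_2 = 3/2, x_3 = -1, x_4 = -2/5.

x_1 = 14/5, x_2 = 3/2, x_3 = -1, x_4 = -2/5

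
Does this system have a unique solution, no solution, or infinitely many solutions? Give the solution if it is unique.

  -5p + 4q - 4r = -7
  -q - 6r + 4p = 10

Row-reduce:
R1 ← R1 / (-5).
R2 ← R2 − 4·R1.
R2 ← R2 / (11/5).
R1 ← R1 + 4/5·R2.
Rank is 2 with 3 unknowns, leaving r free.

infinitely many solutions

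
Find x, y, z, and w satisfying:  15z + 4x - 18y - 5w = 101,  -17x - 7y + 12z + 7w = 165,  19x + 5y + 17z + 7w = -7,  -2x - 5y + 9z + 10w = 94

Row-reduce the augmented matrix:
R1 ← R1 / (4).
R2 ← R2 + 17·R1.
R3 ← R3 − 19·R1.
R4 ← R4 + 2·R1.
R2 ← R2 / (-167/2).
R1 ← R1 + 9/2·R2.
R3 ← R3 − 181/2·R2.
R4 ← R4 + 14·R2.
R3 ← R3 / (4651/167).
R1 ← R1 + 111/334·R3.
R2 ← R2 + 303/334·R3.
R4 ← R4 − 1269/334·R3.
R4 ← R4 / (72567/9302).
R1 ← R1 + 2785/9302·R4.
R2 ← R2 − 6225/9302·R4.
R3 ← R3 − 2556/4651·R4.
Reading off the reduced rows gives x = -4, y = -4, z = 4, w = 3.

x = -4, y = -4, z = 4, w = 3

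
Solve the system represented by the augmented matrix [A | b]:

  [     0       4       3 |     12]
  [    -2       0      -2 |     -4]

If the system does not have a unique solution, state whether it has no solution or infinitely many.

Row-reduce:
Swap R1 and R2.
R1 ← R1 / (-2).
R2 ← R2 / (4).
Rank is 2 with 3 unknowns, leaving x_3 free.

infinitely many solutions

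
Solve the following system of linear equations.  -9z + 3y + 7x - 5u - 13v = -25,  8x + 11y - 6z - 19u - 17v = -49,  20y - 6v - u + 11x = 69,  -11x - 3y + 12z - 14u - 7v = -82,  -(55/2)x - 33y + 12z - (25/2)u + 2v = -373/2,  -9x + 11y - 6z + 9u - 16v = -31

Row-reduce:
R1 ← R1 / (7).
R2 ← R2 − 8·R1.
R3 ← R3 − 11·R1.
R4 ← R4 + 11·R1.
R5 ← R5 + 55/2·R1.
R6 ← R6 + 9·R1.
R2 ← R2 / (53/7).
R1 ← R1 − 3/7·R2.
R3 ← R3 − 107/7·R2.
R4 ← R4 − 12/7·R2.
R5 ← R5 + 297/14·R2.
R6 ← R6 − 104/7·R2.
R3 ← R3 / (291/53).
R1 ← R1 + 81/53·R3.
R2 ← R2 − 30/53·R3.
R4 ← R4 + 165/53·R3.
R5 ← R5 + 1203/106·R3.
R6 ← R6 + 1377/53·R3.
R4 ← R4 / (24/97).
R1 ← R1 − 913/97·R4.
R2 ← R2 + 507/97·R4.
R3 ← R3 − 595/97·R4.
R5 ← R5 − 24/97·R4.
R6 ← R6 − 18237/97·R4.
Swap R5 and R6.
R5 ← R5 / (49813/4).
R1 ← R1 − 7487/12·R5.
R2 ← R2 + 1387/4·R5.
R3 ← R3 − 1631/4·R5.
R4 ← R4 + 791/12·R5.
Row 6 reduces to 0 = -1, a contradiction. The system is inconsistent.

no solution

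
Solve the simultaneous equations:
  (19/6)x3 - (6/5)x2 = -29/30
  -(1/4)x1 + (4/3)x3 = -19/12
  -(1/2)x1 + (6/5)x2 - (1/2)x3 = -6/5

Row-reduce:
Swap R1 and R2.
R1 ← R1 / (-1/4).
R3 ← R3 + 1/2·R1.
R2 ← R2 / (-6/5).
R3 ← R3 − 6/5·R2.
Row 3 reduces to 0 = 1, a contradiction. The system is inconsistent.

no solution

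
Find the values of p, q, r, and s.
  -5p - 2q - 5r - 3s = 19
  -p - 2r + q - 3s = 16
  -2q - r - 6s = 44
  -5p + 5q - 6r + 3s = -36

p = 3, q = -3, r = -2, s = -6

Row-reduce the augmented matrix:
R1 ← R1 / (-5).
R2 ← R2 + 1·R1.
R4 ← R4 + 5·R1.
R2 ← R2 / (7/5).
R1 ← R1 − 2/5·R2.
R3 ← R3 + 2·R2.
R4 ← R4 − 7·R2.
R3 ← R3 / (-17/7).
R1 ← R1 − 9/7·R3.
R2 ← R2 + 5/7·R3.
R4 ← R4 − 4·R3.
R4 ← R4 / (42/17).
R1 ← R1 + 63/17·R4.
R2 ← R2 − 18/17·R4.
R3 ← R3 − 66/17·R4.
Reading off the reduced rows gives p = 3, q = -3, r = -2, s = -6.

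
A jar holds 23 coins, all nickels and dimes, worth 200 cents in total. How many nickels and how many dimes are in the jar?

nickels: 6, dimes: 17

Let n = nickels, d = dimes.
  n + d = 23
  5n + 10d = 200
From equation 1: n = 23 − d.
Substitute into equation 2 and solve: d = 17.
Then n = 6.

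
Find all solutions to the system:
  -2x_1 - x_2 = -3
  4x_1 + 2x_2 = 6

Row-reduce:
R1 ← R1 / (-2).
R2 ← R2 − 4·R1.
Rank is 1 with 2 unknowns, leaving x_2 free.

infinitely many solutions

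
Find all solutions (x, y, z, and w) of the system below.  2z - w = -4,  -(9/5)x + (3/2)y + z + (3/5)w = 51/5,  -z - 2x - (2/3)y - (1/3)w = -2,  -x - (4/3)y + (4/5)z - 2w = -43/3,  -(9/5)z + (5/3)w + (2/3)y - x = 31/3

no solution

Row-reduce:
Swap R1 and R2.
R1 ← R1 / (-9/5).
R3 ← R3 + 2·R1.
R4 ← R4 + 1·R1.
R5 ← R5 + 1·R1.
Swap R2 and R3.
R2 ← R2 / (-7/3).
R1 ← R1 + 5/6·R2.
R4 ← R4 + 13/6·R2.
R5 ← R5 + 1/6·R2.
R3 ← R3 / (2).
R1 ← R1 − 25/126·R3.
R2 ← R2 − 19/21·R3.
R4 ← R4 − 463/210·R3.
R5 ← R5 + 463/210·R3.
R4 ← R4 / (-127/420).
R1 ← R1 − 31/252·R4.
R2 ← R2 − 37/42·R4.
R3 ← R3 + 1/2·R4.
R5 ← R5 − 127/420·R4.
Row 5 reduces to 0 = -2, a contradiction. The system is inconsistent.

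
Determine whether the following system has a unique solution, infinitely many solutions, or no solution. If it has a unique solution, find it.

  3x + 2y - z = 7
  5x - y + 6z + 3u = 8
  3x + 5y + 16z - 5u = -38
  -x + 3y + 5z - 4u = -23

infinitely many solutions

Row-reduce:
R1 ← R1 / (3).
R2 ← R2 − 5·R1.
R3 ← R3 − 3·R1.
R4 ← R4 + 1·R1.
R2 ← R2 / (-13/3).
R1 ← R1 − 2/3·R2.
R3 ← R3 − 3·R2.
R4 ← R4 − 11/3·R2.
R3 ← R3 / (290/13).
R1 ← R1 − 11/13·R3.
R2 ← R2 + 23/13·R3.
R4 ← R4 − 145/13·R3.
Rank is 3 with 4 unknowns, leaving u free.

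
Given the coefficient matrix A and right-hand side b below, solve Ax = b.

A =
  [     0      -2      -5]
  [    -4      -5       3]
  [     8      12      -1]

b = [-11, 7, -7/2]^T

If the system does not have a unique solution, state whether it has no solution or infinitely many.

no solution

Row-reduce:
Swap R1 and R2.
R1 ← R1 / (-4).
R3 ← R3 − 8·R1.
R2 ← R2 / (-2).
R1 ← R1 − 5/4·R2.
R3 ← R3 − 2·R2.
Row 3 reduces to 0 = -1/2, a contradiction. The system is inconsistent.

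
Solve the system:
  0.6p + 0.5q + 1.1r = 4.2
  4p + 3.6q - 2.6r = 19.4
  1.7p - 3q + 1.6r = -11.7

p = 1, q = 5, r = 1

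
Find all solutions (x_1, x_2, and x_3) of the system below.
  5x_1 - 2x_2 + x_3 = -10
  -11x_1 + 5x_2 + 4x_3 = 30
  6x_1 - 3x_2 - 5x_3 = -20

infinitely many solutions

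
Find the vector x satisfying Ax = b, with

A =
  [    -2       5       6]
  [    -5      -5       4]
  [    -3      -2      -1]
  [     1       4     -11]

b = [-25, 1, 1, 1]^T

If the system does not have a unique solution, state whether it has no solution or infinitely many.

Row-reduce the augmented matrix:
R1 ← R1 / (-2).
R2 ← R2 + 5·R1.
R3 ← R3 + 3·R1.
R4 ← R4 − 1·R1.
R2 ← R2 / (-35/2).
R1 ← R1 + 5/2·R2.
R3 ← R3 + 19/2·R2.
R4 ← R4 − 13/2·R2.
R3 ← R3 / (-141/35).
R1 ← R1 + 10/7·R3.
R2 ← R2 − 22/35·R3.
R4 ← R4 + 423/35·R3.
R4 reduces to 0 = 0, so the extra equation is consistent.
Reading off the reduced rows gives x_1 = 2, x_2 = -3, x_3 = -1.

x_1 = 2, x_2 = -3, x_3 = -1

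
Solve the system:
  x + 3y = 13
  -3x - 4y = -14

x = -2, y = 5

Row-reduce the augmented matrix:
R2 ← R2 + 3·R1.
R2 ← R2 / (5).
R1 ← R1 − 3·R2.
Reading off the reduced rows gives x = -2, y = 5.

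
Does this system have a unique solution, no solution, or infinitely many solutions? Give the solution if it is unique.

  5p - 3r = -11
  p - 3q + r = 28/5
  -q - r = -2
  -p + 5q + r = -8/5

p = -2/5, q = -1, r = 3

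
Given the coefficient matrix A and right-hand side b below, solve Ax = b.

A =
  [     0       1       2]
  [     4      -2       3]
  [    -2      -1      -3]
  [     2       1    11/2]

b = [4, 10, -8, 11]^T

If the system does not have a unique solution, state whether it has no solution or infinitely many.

Row-reduce:
Swap R1 and R2.
R1 ← R1 / (4).
R3 ← R3 + 2·R1.
R4 ← R4 − 2·R1.
R1 ← R1 + 1/2·R2.
R3 ← R3 + 2·R2.
R4 ← R4 − 2·R2.
R3 ← R3 / (5/2).
R1 ← R1 − 7/4·R3.
R2 ← R2 − 2·R3.
Row 4 reduces to 0 = -2, a contradiction. The system is inconsistent.

no solution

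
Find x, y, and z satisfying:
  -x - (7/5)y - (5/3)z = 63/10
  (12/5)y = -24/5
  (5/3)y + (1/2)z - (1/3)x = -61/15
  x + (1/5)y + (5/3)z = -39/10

x = -1/2, y = -2, z = -9/5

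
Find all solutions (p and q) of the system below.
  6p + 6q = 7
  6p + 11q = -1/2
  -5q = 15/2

Row-reduce the augmented matrix:
R1 ← R1 / (6).
R2 ← R2 − 6·R1.
R2 ← R2 / (5).
R1 ← R1 − 1·R2.
R3 ← R3 + 5·R2.
R3 reduces to 0 = 0, so the extra equation is consistent.
Reading off the reduced rows gives p = 8/3, q = -3/2.

p = 8/3, q = -3/2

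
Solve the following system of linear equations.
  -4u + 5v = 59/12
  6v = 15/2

u = 1/3, v = 5/4

Row-reduce the augmented matrix:
R1 ← R1 / (-4).
R2 ← R2 / (6).
R1 ← R1 + 5/4·R2.
Reading off the reduced rows gives u = 1/3, v = 5/4.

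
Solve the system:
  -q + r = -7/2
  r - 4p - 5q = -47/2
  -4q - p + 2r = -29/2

Row-reduce the augmented matrix:
Swap R1 and R2.
R1 ← R1 / (-4).
R3 ← R3 + 1·R1.
R2 ← R2 / (-1).
R1 ← R1 − 5/4·R2.
R3 ← R3 + 11/4·R2.
R3 ← R3 / (-1).
R1 ← R1 − 1·R3.
R2 ← R2 + 1·R3.
Reading off the reduced rows gives p = 5/2, q = 5/2, r = -1.

p = 5/2, q = 5/2, r = -1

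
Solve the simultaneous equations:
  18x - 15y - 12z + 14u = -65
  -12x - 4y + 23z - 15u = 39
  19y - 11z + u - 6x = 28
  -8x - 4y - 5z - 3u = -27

Row-reduce:
R1 ← R1 / (18).
R2 ← R2 + 12·R1.
R3 ← R3 + 6·R1.
R4 ← R4 + 8·R1.
R2 ← R2 / (-14).
R1 ← R1 + 5/6·R2.
R3 ← R3 − 14·R2.
R4 ← R4 + 32/3·R2.
Swap R3 and R4.
R3 ← R3 / (-457/21).
R1 ← R1 + 131/84·R3.
R2 ← R2 + 15/14·R3.
Row 4 reduces to 0 = 2, a contradiction. The system is inconsistent.

no solution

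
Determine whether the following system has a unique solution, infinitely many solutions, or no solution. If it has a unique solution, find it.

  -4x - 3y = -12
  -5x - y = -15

x = 3, y = 0

From equation 2: y = 15 − 5·x.
Substitute into equation 1 and solve: x = 3.
Then y = 0.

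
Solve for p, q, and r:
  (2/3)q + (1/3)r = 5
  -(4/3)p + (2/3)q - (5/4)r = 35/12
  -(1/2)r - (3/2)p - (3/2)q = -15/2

p = -2, q = 6, r = 3

Row-reduce the augmented matrix:
Swap R1 and R2.
R1 ← R1 / (-4/3).
R3 ← R3 + 3/2·R1.
R2 ← R2 / (2/3).
R1 ← R1 + 1/2·R2.
R3 ← R3 + 9/4·R2.
R3 ← R3 / (65/32).
R1 ← R1 − 19/16·R3.
R2 ← R2 − 1/2·R3.
Reading off the reduced rows gives p = -2, q = 6, r = 3.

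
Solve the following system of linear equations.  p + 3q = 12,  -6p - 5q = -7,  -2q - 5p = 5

p = -3, q = 5

Row-reduce the augmented matrix:
R2 ← R2 + 6·R1.
R3 ← R3 + 5·R1.
R2 ← R2 / (13).
R1 ← R1 − 3·R2.
R3 ← R3 − 13·R2.
R3 reduces to 0 = 0, so the extra equation is consistent.
Reading off the reduced rows gives p = -3, q = 5.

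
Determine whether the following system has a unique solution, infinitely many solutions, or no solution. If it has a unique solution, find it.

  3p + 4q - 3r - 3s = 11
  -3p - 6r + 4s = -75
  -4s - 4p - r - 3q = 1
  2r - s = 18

p = 5, q = -1, r = 6, s = -6

Row-reduce the augmented matrix:
R1 ← R1 / (3).
R2 ← R2 + 3·R1.
R3 ← R3 + 4·R1.
R2 ← R2 / (4).
R1 ← R1 − 4/3·R2.
R3 ← R3 − 7/3·R2.
R3 ← R3 / (1/4).
R1 ← R1 − 2·R3.
R2 ← R2 + 9/4·R3.
R4 ← R4 − 2·R3.
R4 ← R4 / (203/3).
R1 ← R1 − 202/3·R4.
R2 ← R2 + 77·R4.
R3 ← R3 + 103/3·R4.
Reading off the reduced rows gives p = 5, q = -1, r = 6, s = -6.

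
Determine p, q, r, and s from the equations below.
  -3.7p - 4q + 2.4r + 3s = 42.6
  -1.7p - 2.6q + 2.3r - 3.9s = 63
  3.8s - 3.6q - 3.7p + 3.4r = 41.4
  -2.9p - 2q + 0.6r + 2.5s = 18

p = -6, q = -6, r = 6, s = -6

Row-reduce the augmented matrix:
R1 ← R1 / (-37/10).
R2 ← R2 + 17/10·R1.
R3 ← R3 + 37/10·R1.
R4 ← R4 + 29/10·R1.
R2 ← R2 / (-141/185).
R1 ← R1 − 40/37·R2.
R3 ← R3 − 2/5·R2.
R4 ← R4 − 42/37·R2.
R3 ← R3 / (1148/705).
R1 ← R1 − 148/141·R3.
R2 ← R2 + 443/282·R3.
R4 ← R4 − 118/235·R3.
R4 ← R4 / (-10196/1435).
R1 ← R1 + 2017/287·R4.
R2 ← R2 − 11537/2296·R4.
R3 ← R3 + 1389/1148·R4.
Reading off the reduced rows gives p = -6, q = -6, r = 6, s = -6.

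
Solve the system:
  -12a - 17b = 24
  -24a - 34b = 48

infinitely many solutions

Row-reduce:
R1 ← R1 / (-12).
R2 ← R2 + 24·R1.
Rank is 1 with 2 unknowns, leaving b free.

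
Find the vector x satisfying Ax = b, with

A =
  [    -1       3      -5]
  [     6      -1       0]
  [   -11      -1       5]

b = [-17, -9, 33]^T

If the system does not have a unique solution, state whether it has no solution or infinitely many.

Row-reduce:
R1 ← R1 / (-1).
R2 ← R2 − 6·R1.
R3 ← R3 + 11·R1.
R2 ← R2 / (17).
R1 ← R1 + 3·R2.
R3 ← R3 + 34·R2.
Row 3 reduces to 0 = -2, a contradiction. The system is inconsistent.

no solution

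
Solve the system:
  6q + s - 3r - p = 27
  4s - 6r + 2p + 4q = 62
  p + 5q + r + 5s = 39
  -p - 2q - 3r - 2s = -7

p = 3, q = 2, r = -4, s = 6

Row-reduce the augmented matrix:
R1 ← R1 / (-1).
R2 ← R2 − 2·R1.
R3 ← R3 − 1·R1.
R4 ← R4 + 1·R1.
R2 ← R2 / (16).
R1 ← R1 + 6·R2.
R3 ← R3 − 11·R2.
R4 ← R4 + 8·R2.
R3 ← R3 / (25/4).
R1 ← R1 + 3/2·R3.
R2 ← R2 + 3/4·R3.
R4 ← R4 + 6·R3.
R4 ← R4 / (9/5).
R1 ← R1 − 17/10·R4.
R2 ← R2 − 3/5·R4.
R3 ← R3 − 3/10·R4.
Reading off the reduced rows gives p = 3, q = 2, r = -4, s = 6.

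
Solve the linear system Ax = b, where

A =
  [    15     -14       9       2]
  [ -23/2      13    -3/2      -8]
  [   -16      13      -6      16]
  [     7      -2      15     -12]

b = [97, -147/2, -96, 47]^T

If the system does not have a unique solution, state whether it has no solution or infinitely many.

Row-reduce:
R1 ← R1 / (15).
R2 ← R2 + 23/2·R1.
R3 ← R3 + 16·R1.
R4 ← R4 − 7·R1.
R2 ← R2 / (34/15).
R1 ← R1 + 14/15·R2.
R3 ← R3 + 29/15·R2.
R4 ← R4 − 68/15·R2.
R3 ← R3 / (279/34).
R1 ← R1 − 48/17·R3.
R2 ← R2 − 81/34·R3.
Rank is 3 with 4 unknowns, leaving x_4 free.

infinitely many solutions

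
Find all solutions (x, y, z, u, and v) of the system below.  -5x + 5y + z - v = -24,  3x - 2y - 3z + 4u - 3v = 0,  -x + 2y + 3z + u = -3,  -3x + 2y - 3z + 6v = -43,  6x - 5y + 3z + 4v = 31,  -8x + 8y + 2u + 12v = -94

Row-reduce:
R1 ← R1 / (-5).
R2 ← R2 − 3·R1.
R3 ← R3 + 1·R1.
R4 ← R4 + 3·R1.
R5 ← R5 − 6·R1.
R6 ← R6 + 8·R1.
R1 ← R1 + 1·R2.
R3 ← R3 − 1·R2.
R4 ← R4 + 1·R2.
R5 ← R5 − 1·R2.
R3 ← R3 / (26/5).
R1 ← R1 + 13/5·R3.
R2 ← R2 + 12/5·R3.
R4 ← R4 + 6·R3.
R5 ← R5 − 33/5·R3.
R6 ← R6 + 8/5·R3.
R4 ← R4 / (7/13).
R1 ← R1 − 5/2·R4.
R2 ← R2 − 34/13·R4.
R3 ← R3 + 15/26·R4.
R5 ← R5 + 5/26·R4.
R6 ← R6 − 14/13·R4.
R5 ← R5 / (59/14).
R1 ← R1 + 501/14·R5.
R2 ← R2 + 264/7·R5.
R3 ← R3 − 121/14·R5.
R4 ← R4 − 96/7·R5.
Row 6 reduces to 0 = -2, a contradiction. The system is inconsistent.

no solution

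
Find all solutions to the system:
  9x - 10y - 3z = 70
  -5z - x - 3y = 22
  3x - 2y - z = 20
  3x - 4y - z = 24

no solution

Row-reduce:
R1 ← R1 / (9).
R2 ← R2 + 1·R1.
R3 ← R3 − 3·R1.
R4 ← R4 − 3·R1.
R2 ← R2 / (-37/9).
R1 ← R1 + 10/9·R2.
R3 ← R3 − 4/3·R2.
R4 ← R4 + 2/3·R2.
R3 ← R3 / (-64/37).
R1 ← R1 − 41/37·R3.
R2 ← R2 − 48/37·R3.
R4 ← R4 − 32/37·R3.
Row 4 reduces to 0 = -1, a contradiction. The system is inconsistent.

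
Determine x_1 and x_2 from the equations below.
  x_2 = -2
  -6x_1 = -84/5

x_1 = 14/5, x_2 = -2

Row-reduce the augmented matrix:
Swap R1 and R2.
R1 ← R1 / (-6).
Reading off the reduced rows gives x_1 = 14/5, x_2 = -2.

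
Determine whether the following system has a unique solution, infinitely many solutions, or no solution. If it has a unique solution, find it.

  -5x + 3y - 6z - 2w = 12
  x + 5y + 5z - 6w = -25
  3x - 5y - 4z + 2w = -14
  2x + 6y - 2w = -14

x = -5, y = 1, z = 1, w = 5

Row-reduce the augmented matrix:
R1 ← R1 / (-5).
R2 ← R2 − 1·R1.
R3 ← R3 − 3·R1.
R4 ← R4 − 2·R1.
R2 ← R2 / (28/5).
R1 ← R1 + 3/5·R2.
R3 ← R3 + 16/5·R2.
R4 ← R4 − 36/5·R2.
R3 ← R3 / (-38/7).
R1 ← R1 − 45/28·R3.
R2 ← R2 − 19/28·R3.
R4 ← R4 + 51/7·R3.
R4 ← R4 / (176/19).
R1 ← R1 + 43/38·R4.
R2 ← R2 + 3/2·R4.
R3 ← R3 − 10/19·R4.
Reading off the reduced rows gives x = -5, y = 1, z = 1, w = 5.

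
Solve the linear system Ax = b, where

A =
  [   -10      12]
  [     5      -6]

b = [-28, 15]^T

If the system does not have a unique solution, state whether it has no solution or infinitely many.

no solution

Row-reduce:
R1 ← R1 / (-10).
R2 ← R2 − 5·R1.
Row 2 reduces to 0 = 1, a contradiction. The system is inconsistent.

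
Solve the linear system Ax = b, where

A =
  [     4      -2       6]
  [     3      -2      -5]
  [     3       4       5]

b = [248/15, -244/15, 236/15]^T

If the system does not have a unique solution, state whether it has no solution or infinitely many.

x_1 = -1/5, x_2 = 1/3, x_3 = 3

Row-reduce the augmented matrix:
R1 ← R1 / (4).
R2 ← R2 − 3·R1.
R3 ← R3 − 3·R1.
R2 ← R2 / (-1/2).
R1 ← R1 + 1/2·R2.
R3 ← R3 − 11/2·R2.
R3 ← R3 / (-104).
R1 ← R1 − 11·R3.
R2 ← R2 − 19·R3.
Reading off the reduced rows gives x_1 = -1/5, x_2 = 1/3, x_3 = 3.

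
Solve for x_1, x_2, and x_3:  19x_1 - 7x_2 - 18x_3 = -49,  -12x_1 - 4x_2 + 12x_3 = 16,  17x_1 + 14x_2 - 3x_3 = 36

Row-reduce the augmented matrix:
R1 ← R1 / (19).
R2 ← R2 + 12·R1.
R3 ← R3 − 17·R1.
R2 ← R2 / (-160/19).
R1 ← R1 + 7/19·R2.
R3 ← R3 − 385/19·R2.
R3 ← R3 / (117/8).
R1 ← R1 + 39/40·R3.
R2 ← R2 + 3/40·R3.
Reading off the reduced rows gives x_1 = 1, x_2 = 2, x_3 = 3.

x_1 = 1, x_2 = 2, x_3 = 3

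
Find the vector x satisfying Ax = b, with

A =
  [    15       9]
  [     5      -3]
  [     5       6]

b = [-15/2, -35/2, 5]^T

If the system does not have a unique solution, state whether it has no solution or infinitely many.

Row-reduce the augmented matrix:
R1 ← R1 / (15).
R2 ← R2 − 5·R1.
R3 ← R3 − 5·R1.
R2 ← R2 / (-6).
R1 ← R1 − 3/5·R2.
R3 ← R3 − 3·R2.
R3 reduces to 0 = 0, so the extra equation is consistent.
Reading off the reduced rows gives x_1 = -2, x_2 = 5/2.

x_1 = -2, x_2 = 5/2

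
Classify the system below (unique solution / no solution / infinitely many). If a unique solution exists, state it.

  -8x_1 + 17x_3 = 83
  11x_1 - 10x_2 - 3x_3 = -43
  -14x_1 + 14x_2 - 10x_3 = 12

Row-reduce the augmented matrix:
R1 ← R1 / (-8).
R2 ← R2 − 11·R1.
R3 ← R3 + 14·R1.
R2 ← R2 / (-10).
R3 ← R3 − 14·R2.
R3 ← R3 / (-449/40).
R1 ← R1 + 17/8·R3.
R2 ← R2 + 163/80·R3.
Reading off the reduced rows gives x_1 = -4, x_2 = -1, x_3 = 3.

x_1 = -4, x_2 = -1, x_3 = 3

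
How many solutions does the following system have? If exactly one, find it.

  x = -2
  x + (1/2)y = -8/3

x = -2, y = -4/3

From equation 2: x = -8/3 − 1/2·y.
Substitute into equation 1 and solve: y = -4/3.
Then x = -2.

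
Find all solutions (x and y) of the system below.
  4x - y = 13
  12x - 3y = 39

infinitely many solutions

Row-reduce:
R1 ← R1 / (4).
R2 ← R2 − 12·R1.
Rank is 1 with 2 unknowns, leaving y free.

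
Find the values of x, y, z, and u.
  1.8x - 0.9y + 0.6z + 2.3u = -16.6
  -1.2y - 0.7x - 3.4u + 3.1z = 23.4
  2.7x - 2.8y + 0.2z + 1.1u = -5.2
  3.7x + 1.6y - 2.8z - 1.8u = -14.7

x = -5, y = -5, z = -1, u = -5

Row-reduce the augmented matrix:
R1 ← R1 / (9/5).
R2 ← R2 + 7/10·R1.
R3 ← R3 − 27/10·R1.
R4 ← R4 − 37/10·R1.
R2 ← R2 / (-31/20).
R1 ← R1 + 1/2·R2.
R3 ← R3 + 29/20·R2.
R4 ← R4 − 69/20·R2.
R3 ← R3 / (-3551/930).
R1 ← R1 + 23/31·R3.
R2 ← R2 + 200/93·R3.
R4 ← R4 − 3149/930·R3.
R4 ← R4 / (-3851/318).
R1 ← R1 − 22235/10653·R4.
R2 ← R2 − 17257/10653·R4.
R3 ← R3 − 17/10653·R4.
Reading off the reduced rows gives x = -5, y = -5, z = -1, u = -5.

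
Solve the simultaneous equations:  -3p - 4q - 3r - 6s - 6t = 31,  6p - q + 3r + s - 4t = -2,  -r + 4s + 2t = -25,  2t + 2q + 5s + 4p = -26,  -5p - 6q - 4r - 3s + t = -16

p = -2, q = 5, r = 1, s = -4, t = -4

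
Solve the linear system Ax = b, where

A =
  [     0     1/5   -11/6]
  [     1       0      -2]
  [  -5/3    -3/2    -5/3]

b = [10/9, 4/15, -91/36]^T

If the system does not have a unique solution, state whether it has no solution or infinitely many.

x_1 = -2/5, x_2 = 5/2, x_3 = -1/3

Row-reduce the augmented matrix:
Swap R1 and R2.
R3 ← R3 + 5/3·R1.
R2 ← R2 / (1/5).
R3 ← R3 + 3/2·R2.
R3 ← R3 / (-75/4).
R1 ← R1 + 2·R3.
R2 ← R2 + 55/6·R3.
Reading off the reduced rows gives x_1 = -2/5, x_2 = 5/2, x_3 = -1/3.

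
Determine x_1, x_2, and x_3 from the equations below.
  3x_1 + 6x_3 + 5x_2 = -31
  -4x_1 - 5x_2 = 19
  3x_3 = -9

x_1 = -6, x_2 = 1, x_3 = -3

Row-reduce the augmented matrix:
R1 ← R1 / (3).
R2 ← R2 + 4·R1.
R2 ← R2 / (5/3).
R1 ← R1 − 5/3·R2.
R3 ← R3 / (3).
R1 ← R1 + 6·R3.
R2 ← R2 − 24/5·R3.
Reading off the reduced rows gives x_1 = -6, x_2 = 1, x_3 = -3.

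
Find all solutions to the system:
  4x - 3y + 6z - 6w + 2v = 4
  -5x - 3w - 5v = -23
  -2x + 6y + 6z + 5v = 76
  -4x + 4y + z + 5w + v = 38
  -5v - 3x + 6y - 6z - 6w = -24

x = -2, y = 4, z = 3, w = 1, v = 6

Row-reduce the augmented matrix:
R1 ← R1 / (4).
R2 ← R2 + 5·R1.
R3 ← R3 + 2·R1.
R4 ← R4 + 4·R1.
R5 ← R5 + 3·R1.
R2 ← R2 / (-15/4).
R1 ← R1 + 3/4·R2.
R3 ← R3 − 9/2·R2.
R4 ← R4 − 1·R2.
R5 ← R5 − 15/4·R2.
R3 ← R3 / (18).
R2 ← R2 + 2·R3.
R4 ← R4 − 9·R3.
R5 ← R5 − 6·R3.
R4 ← R4 / (4).
R1 ← R1 − 3/5·R4.
R2 ← R2 − 16/15·R4.
R3 ← R3 + 13/15·R4.
R5 ← R5 + 79/5·R4.
R5 ← R5 / (-89/24).
R1 ← R1 − 7/8·R5.
R2 ← R2 − 7/9·R5.
R3 ← R3 − 25/72·R5.
R4 ← R4 − 5/24·R5.
Reading off the reduced rows gives x = -2, y = 4, z = 3, w = 1, v = 6.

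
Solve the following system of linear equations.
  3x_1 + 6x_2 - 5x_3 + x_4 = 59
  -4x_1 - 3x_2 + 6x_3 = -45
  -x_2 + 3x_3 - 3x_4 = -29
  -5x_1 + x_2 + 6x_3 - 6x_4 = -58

Row-reduce the augmented matrix:
R1 ← R1 / (3).
R2 ← R2 + 4·R1.
R4 ← R4 + 5·R1.
R2 ← R2 / (5).
R1 ← R1 − 2·R2.
R3 ← R3 + 1·R2.
R4 ← R4 − 11·R2.
R3 ← R3 / (43/15).
R1 ← R1 + 7/5·R3.
R2 ← R2 + 2/15·R3.
R4 ← R4 + 13/15·R3.
R4 ← R4 / (-348/43).
R1 ← R1 + 66/43·R4.
R2 ← R2 − 6/43·R4.
R3 ← R3 + 41/43·R4.
Reading off the reduced rows gives x_1 = 3, x_2 = 5, x_3 = -3, x_4 = 5.

x_1 = 3, x_2 = 5, x_3 = -3, x_4 = 5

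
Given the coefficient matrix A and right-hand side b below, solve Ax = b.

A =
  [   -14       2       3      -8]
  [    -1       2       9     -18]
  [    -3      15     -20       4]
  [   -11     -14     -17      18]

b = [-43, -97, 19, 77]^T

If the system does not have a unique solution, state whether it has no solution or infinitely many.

Row-reduce the augmented matrix:
R1 ← R1 / (-14).
R2 ← R2 + 1·R1.
R3 ← R3 + 3·R1.
R4 ← R4 + 11·R1.
R2 ← R2 / (13/7).
R1 ← R1 + 1/7·R2.
R3 ← R3 − 102/7·R2.
R4 ← R4 + 109/7·R2.
R3 ← R3 / (-2329/26).
R1 ← R1 − 6/13·R3.
R2 ← R2 − 123/26·R3.
R4 ← R4 − 706/13·R3.
R4 ← R4 / (-82624/2329).
R1 ← R1 + 82/2329·R4.
R2 ← R2 + 4334/2329·R4.
R3 ← R3 + 3704/2329·R4.
Reading off the reduced rows gives x_1 = 0, x_2 = 1, x_3 = 1, x_4 = 6.

x_1 = 0, x_2 = 1, x_3 = 1, x_4 = 6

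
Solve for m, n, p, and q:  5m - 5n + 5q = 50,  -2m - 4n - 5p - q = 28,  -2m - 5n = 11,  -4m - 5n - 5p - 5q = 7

m = 2, n = -3, p = -5, q = 5

Row-reduce the augmented matrix:
R1 ← R1 / (5).
R2 ← R2 + 2·R1.
R3 ← R3 + 2·R1.
R4 ← R4 + 4·R1.
R2 ← R2 / (-6).
R1 ← R1 + 1·R2.
R3 ← R3 + 7·R2.
R4 ← R4 + 9·R2.
R3 ← R3 / (35/6).
R1 ← R1 − 5/6·R3.
R2 ← R2 − 5/6·R3.
R4 ← R4 − 5/2·R3.
R4 ← R4 / (-20/7).
R1 ← R1 − 5/7·R4.
R2 ← R2 + 2/7·R4.
R3 ← R3 − 1/7·R4.
Reading off the reduced rows gives m = 2, n = -3, p = -5, q = 5.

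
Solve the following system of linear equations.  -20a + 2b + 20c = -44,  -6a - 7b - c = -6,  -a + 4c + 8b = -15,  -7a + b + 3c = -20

no solution

Row-reduce:
R1 ← R1 / (-20).
R2 ← R2 + 6·R1.
R3 ← R3 + 1·R1.
R4 ← R4 + 7·R1.
R2 ← R2 / (-38/5).
R1 ← R1 + 1/10·R2.
R3 ← R3 − 79/10·R2.
R4 ← R4 − 3/10·R2.
R3 ← R3 / (-325/76).
R1 ← R1 + 69/76·R3.
R2 ← R2 − 35/38·R3.
R4 ← R4 + 325/76·R3.
Row 4 reduces to 0 = 1, a contradiction. The system is inconsistent.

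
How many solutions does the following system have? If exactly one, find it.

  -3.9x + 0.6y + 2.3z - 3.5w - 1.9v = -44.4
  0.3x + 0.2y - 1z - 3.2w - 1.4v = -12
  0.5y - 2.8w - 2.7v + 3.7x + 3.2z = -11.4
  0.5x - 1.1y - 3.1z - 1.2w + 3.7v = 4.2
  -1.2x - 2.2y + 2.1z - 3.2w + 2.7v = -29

Row-reduce the augmented matrix:
R1 ← R1 / (-39/10).
R2 ← R2 − 3/10·R1.
R3 ← R3 − 37/10·R1.
R4 ← R4 − 1/2·R1.
R5 ← R5 + 6/5·R1.
R2 ← R2 / (16/65).
R1 ← R1 + 2/13·R2.
R3 ← R3 − 139/130·R2.
R4 ← R4 + 133/130·R2.
R5 ← R5 + 31/13·R2.
R3 ← R3 / (8599/960).
R1 ← R1 + 53/48·R3.
R2 ← R2 + 107/32·R3.
R4 ← R4 + 5977/960·R3.
R5 ← R5 + 1053/160·R3.
R4 ← R4 / (-846783/85990).
R1 ← R1 + 1442/8599·R4.
R2 ← R2 + 92466/8599·R4.
R3 ← R3 − 8591/8599·R4.
R5 ← R5 + 501427/17198·R4.
R5 ← R5 / (-16455571/2822610).
R1 ← R1 + 7336/40323·R5.
R2 ← R2 + 366197/94087·R5.
R3 ← R3 − 28768/282261·R5.
R4 ← R4 − 41023/282261·R5.
Reading off the reduced rows gives x = 4, y = -4, z = -4, w = 6, v = -2.

x = 4, y = -4, z = -4, w = 6, v = -2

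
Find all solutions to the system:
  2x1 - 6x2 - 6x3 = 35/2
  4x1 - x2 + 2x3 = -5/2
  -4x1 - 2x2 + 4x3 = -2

Row-reduce the augmented matrix:
R1 ← R1 / (2).
R2 ← R2 − 4·R1.
R3 ← R3 + 4·R1.
R2 ← R2 / (11).
R1 ← R1 + 3·R2.
R3 ← R3 + 14·R2.
R3 ← R3 / (108/11).
R1 ← R1 − 9/11·R3.
R2 ← R2 − 14/11·R3.
Reading off the reduced rows gives x1 = -1/4, x2 = -3/2, x3 = -3/2.

x1 = -1/4, x2 = -3/2, x3 = -3/2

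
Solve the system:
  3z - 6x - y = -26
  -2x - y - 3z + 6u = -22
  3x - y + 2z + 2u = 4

infinitely many solutions

Row-reduce:
R1 ← R1 / (-6).
R2 ← R2 + 2·R1.
R3 ← R3 − 3·R1.
R2 ← R2 / (-2/3).
R1 ← R1 − 1/6·R2.
R3 ← R3 + 3/2·R2.
R3 ← R3 / (25/2).
R1 ← R1 + 3/2·R3.
R2 ← R2 − 6·R3.
Rank is 3 with 4 unknowns, leaving u free.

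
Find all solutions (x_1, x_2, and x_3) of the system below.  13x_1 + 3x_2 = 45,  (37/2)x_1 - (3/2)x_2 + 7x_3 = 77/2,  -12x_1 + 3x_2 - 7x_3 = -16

infinitely many solutions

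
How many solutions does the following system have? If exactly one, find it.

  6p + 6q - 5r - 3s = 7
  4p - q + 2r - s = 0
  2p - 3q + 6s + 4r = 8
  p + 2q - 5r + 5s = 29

Row-reduce the augmented matrix:
R1 ← R1 / (6).
R2 ← R2 − 4·R1.
R3 ← R3 − 2·R1.
R4 ← R4 − 1·R1.
R2 ← R2 / (-5).
R1 ← R1 − 1·R2.
R3 ← R3 + 5·R2.
R4 ← R4 − 1·R2.
R3 ← R3 / (1/3).
R1 ← R1 − 7/30·R3.
R2 ← R2 + 16/15·R3.
R4 ← R4 + 31/10·R3.
R4 ← R4 / (123/2).
R1 ← R1 + 9/2·R4.
R2 ← R2 − 19·R4.
R3 ← R3 − 18·R4.
Reading off the reduced rows gives p = 2, q = -4, r = -5, s = 2.

p = 2, q = -4, r = -5, s = 2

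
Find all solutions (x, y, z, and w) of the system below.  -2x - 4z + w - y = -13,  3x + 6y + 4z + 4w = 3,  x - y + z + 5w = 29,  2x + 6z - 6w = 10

x = 5, y = -6, z = 3, w = 3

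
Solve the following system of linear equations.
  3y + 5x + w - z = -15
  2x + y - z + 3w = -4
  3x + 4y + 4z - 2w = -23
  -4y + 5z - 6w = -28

Row-reduce the augmented matrix:
R1 ← R1 / (5).
R2 ← R2 − 2·R1.
R3 ← R3 − 3·R1.
R2 ← R2 / (-1/5).
R1 ← R1 − 3/5·R2.
R3 ← R3 − 11/5·R2.
R4 ← R4 + 4·R2.
R3 ← R3 / (-2).
R1 ← R1 + 2·R3.
R2 ← R2 − 3·R3.
R4 ← R4 − 17·R3.
R4 ← R4 / (163).
R1 ← R1 + 18·R4.
R2 ← R2 − 26·R4.
R3 ← R3 + 13·R4.
Reading off the reduced rows gives x = -5, y = 2, z = -4, w = 0.

x = -5, y = 2, z = -4, w = 0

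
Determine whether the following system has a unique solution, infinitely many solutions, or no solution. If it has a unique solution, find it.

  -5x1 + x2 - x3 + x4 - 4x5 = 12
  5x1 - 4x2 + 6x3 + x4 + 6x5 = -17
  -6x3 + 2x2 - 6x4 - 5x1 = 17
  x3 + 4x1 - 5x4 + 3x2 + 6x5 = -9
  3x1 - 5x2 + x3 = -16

x1 = -3, x2 = 1, x3 = -2, x4 = 2, x5 = 2

Row-reduce the augmented matrix:
R1 ← R1 / (-5).
R2 ← R2 − 5·R1.
R3 ← R3 + 5·R1.
R4 ← R4 − 4·R1.
R5 ← R5 − 3·R1.
R2 ← R2 / (-3).
R1 ← R1 + 1/5·R2.
R3 ← R3 − 1·R2.
R4 ← R4 − 19/5·R2.
R5 ← R5 + 22/5·R2.
R3 ← R3 / (-10/3).
R1 ← R1 + 2/15·R3.
R2 ← R2 + 5/3·R3.
R4 ← R4 − 98/15·R3.
R5 ← R5 + 104/15·R3.
R4 ← R4 / (-352/25).
R1 ← R1 + 2/25·R4.
R2 ← R2 − 5/2·R4.
R3 ← R3 − 19/10·R4.
R5 ← R5 − 271/25·R4.
R5 ← R5 / (-685/176).
R1 ← R1 − 35/88·R5.
R2 ← R2 + 151/352·R5.
R3 ← R3 − 195/352·R5.
R4 ← R4 + 181/176·R5.
Reading off the reduced rows gives x1 = -3, x2 = 1, x3 = -2, x4 = 2, x5 = 2.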